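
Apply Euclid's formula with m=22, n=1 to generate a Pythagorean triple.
(483, 44, 485)

Euclid's formula: a = m² - n², b = 2mn, c = m² + n²
m = 22, n = 1
a = 22² - 1² = 484 - 1 = 483
b = 2 × 22 × 1 = 44
c = 22² + 1² = 484 + 1 = 485
Verification: 483² + 44² = 233289 + 1936 = 235225 = 485² ✓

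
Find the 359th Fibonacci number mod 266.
153

Matrix identity: Q^n = [[F_(n+1), F_n], [F_n, F_(n-1)]] with Q = [[1,1],[1,0]].
n = 359 = 101100111₂. Square-and-multiply, entries mod 266:
Q^1 = [[1,1],[1,0]]
Q^2 = (Q^1)² = [[2,1],[1,1]]
Q^5 = (Q^2)²·Q = [[8,5],[5,3]]
Q^11 = (Q^5)²·Q = [[144,89],[89,55]]
Q^22 = (Q^11)² = [[195,155],[155,40]]
Q^44 = (Q^22)² = [[72,249],[249,89]]
Q^89 = (Q^44)²·Q = [[76,153],[153,189]]
Q^179 = (Q^89)²·Q = [[38,191],[191,113]]
Q^359 = (Q^179)²·Q = [[0,153],[153,113]]
F_359 mod 266 = Q^359[0][1] = 153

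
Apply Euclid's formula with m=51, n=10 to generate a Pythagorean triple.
(2501, 1020, 2701)

Euclid's formula: a = m² - n², b = 2mn, c = m² + n²
m = 51, n = 10
a = 51² - 10² = 2601 - 100 = 2501
b = 2 × 51 × 10 = 1020
c = 51² + 10² = 2601 + 100 = 2701
Verification: 2501² + 1020² = 6255001 + 1040400 = 7295401 = 2701² ✓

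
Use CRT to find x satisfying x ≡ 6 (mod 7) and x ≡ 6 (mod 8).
6

Using Chinese Remainder Theorem:
M = 7 × 8 = 56
M1 = 8, M2 = 7
y1 = 8^(-1) mod 7 = 1
y2 = 7^(-1) mod 8 = 7
x = (6×8×1 + 6×7×7) mod 56 = 6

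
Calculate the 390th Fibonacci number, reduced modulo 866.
260

Matrix identity: Q^n = [[F_(n+1), F_n], [F_n, F_(n-1)]] with Q = [[1,1],[1,0]].
n = 390 = 110000110₂. Square-and-multiply, entries mod 866:
Q^1 = [[1,1],[1,0]]
Q^3 = (Q^1)²·Q = [[3,2],[2,1]]
Q^6 = (Q^3)² = [[13,8],[8,5]]
Q^12 = (Q^6)² = [[233,144],[144,89]]
Q^24 = (Q^12)² = [[549,470],[470,79]]
Q^48 = (Q^24)² = [[103,720],[720,249]]
Q^97 = (Q^48)²·Q = [[451,749],[749,568]]
Q^195 = (Q^97)²·Q = [[9,590],[590,285]]
Q^390 = (Q^195)² = [[49,260],[260,655]]
F_390 mod 866 = Q^390[0][1] = 260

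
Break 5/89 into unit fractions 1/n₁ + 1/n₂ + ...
1/18 + 1/1602

Greedy algorithm:
5/89: ceiling(89/5) = 18, use 1/18
1/1602: ceiling(1602/1) = 1602, use 1/1602
Result: 5/89 = 1/18 + 1/1602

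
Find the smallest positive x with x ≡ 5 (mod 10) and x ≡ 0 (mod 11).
55

Using Chinese Remainder Theorem:
M = 10 × 11 = 110
M1 = 11, M2 = 10
y1 = 11^(-1) mod 10 = 1
y2 = 10^(-1) mod 11 = 10
x = (5×11×1 + 0×10×10) mod 110 = 55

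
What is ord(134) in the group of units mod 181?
180

181 is prime, so ord(134) divides φ(181) = 180.
Divisors of 180: 1, 2, 3, 4, 5, 6, 9, 10, 12, 15, 18, 20, 30, 36, 45, 60, 90, 180.
Repeated squaring: 134^1 ≡ 134, 134^2 ≡ 37, 134^4 ≡ 102, 134^8 ≡ 87, 134^16 ≡ 148, 134^32 ≡ 3, 134^64 ≡ 9, 134^128 ≡ 81 (mod 181).
Test 134^d mod 181 for each divisor d in increasing order:
134^1 ≡ 134
134^2 ≡ 37
134^3 = 134^2·134^1 ≡ 71
134^4 ≡ 102
134^5 = 134^4·134^1 ≡ 93
134^6 = 134^4·134^2 ≡ 154
134^9 = 134^8·134^1 ≡ 74
134^10 = 134^8·134^2 ≡ 142
134^12 = 134^8·134^4 ≡ 5
134^15 = 134^8·134^4·134^2·134^1 ≡ 174
134^18 = 134^16·134^2 ≡ 46
134^20 = 134^16·134^4 ≡ 73
134^30 = 134^16·134^8·134^4·134^2 ≡ 49
134^36 = 134^32·134^4 ≡ 125
134^45 = 134^32·134^8·134^4·134^1 ≡ 19
134^60 = 134^32·134^16·134^8·134^4 ≡ 48
134^90 = 134^64·134^16·134^8·134^2 ≡ 180
134^180 = 134^128·134^32·134^16·134^4 ≡ 1  ← first divisor giving 1
The order is 180.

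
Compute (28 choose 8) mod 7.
0

Using Lucas' theorem:
Write n=28 and k=8 in base 7:
n in base 7: [4, 0]
k in base 7: [1, 1]
C(28,8) mod 7 = ∏ C(n_i, k_i) mod 7
Digit binomials (mod 7): C(4,1) = 4; C(0,1) = 0 (k_i > n_i)
Product: 4 × 0 = 0 ≡ 0 (mod 7)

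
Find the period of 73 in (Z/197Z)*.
196

197 is prime, so ord(73) divides φ(197) = 196.
Divisors of 196: 1, 2, 4, 7, 14, 28, 49, 98, 196.
Repeated squaring: 73^1 ≡ 73, 73^2 ≡ 10, 73^4 ≡ 100, 73^8 ≡ 150, 73^16 ≡ 42, 73^32 ≡ 188, 73^64 ≡ 81, 73^128 ≡ 60 (mod 197).
Test 73^d mod 197 for each divisor d in increasing order:
73^1 ≡ 73
73^2 ≡ 10
73^4 ≡ 100
73^7 = 73^4·73^2·73^1 ≡ 110
73^14 = 73^8·73^4·73^2 ≡ 83
73^28 = 73^16·73^8·73^4 ≡ 191
73^49 = 73^32·73^16·73^1 ≡ 183
73^98 = 73^64·73^32·73^2 ≡ 196
73^196 = 73^128·73^64·73^4 ≡ 1  ← first divisor giving 1
The order is 196.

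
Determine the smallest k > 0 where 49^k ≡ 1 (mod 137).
34

137 is prime, so ord(49) divides φ(137) = 136.
Divisors of 136: 1, 2, 4, 8, 17, 34, 68, 136.
Repeated squaring: 49^1 ≡ 49, 49^2 ≡ 72, 49^4 ≡ 115, 49^8 ≡ 73, 49^16 ≡ 123, 49^32 ≡ 59, 49^64 ≡ 56, 49^128 ≡ 122 (mod 137).
Test 49^d mod 137 for each divisor d in increasing order:
49^1 ≡ 49
49^2 ≡ 72
49^4 ≡ 115
49^8 ≡ 73
49^17 = 49^16·49^1 ≡ 136
49^34 = 49^32·49^2 ≡ 1  ← first divisor giving 1
The order is 34.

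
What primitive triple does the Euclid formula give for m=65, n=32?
(3201, 4160, 5249)

Euclid's formula: a = m² - n², b = 2mn, c = m² + n²
m = 65, n = 32
a = 65² - 32² = 4225 - 1024 = 3201
b = 2 × 65 × 32 = 4160
c = 65² + 32² = 4225 + 1024 = 5249
Verification: 3201² + 4160² = 10246401 + 17305600 = 27552001 = 5249² ✓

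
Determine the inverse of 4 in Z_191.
48

gcd(4, 191) = 1, so the inverse exists.
Extended Euclidean algorithm on (191, 4):
191 = 47 × 4 + 3  ⟹  3 = (1)·191 + (-47)·4
4 = 1 × 3 + 1  ⟹  1 = (-1)·191 + (48)·4
So (48)·4 ≡ 1 (mod 191), i.e. 4^(-1) ≡ 48 (mod 191).
Check: 4 × 48 = 192 ≡ 1 (mod 191)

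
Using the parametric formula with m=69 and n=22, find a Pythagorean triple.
(4277, 3036, 5245)

Euclid's formula: a = m² - n², b = 2mn, c = m² + n²
m = 69, n = 22
a = 69² - 22² = 4761 - 484 = 4277
b = 2 × 69 × 22 = 3036
c = 69² + 22² = 4761 + 484 = 5245
Verification: 4277² + 3036² = 18292729 + 9217296 = 27510025 = 5245² ✓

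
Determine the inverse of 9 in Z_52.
29

gcd(9, 52) = 1, so the inverse exists.
Extended Euclidean algorithm on (52, 9):
52 = 5 × 9 + 7  ⟹  7 = (1)·52 + (-5)·9
9 = 1 × 7 + 2  ⟹  2 = (-1)·52 + (6)·9
7 = 3 × 2 + 1  ⟹  1 = (4)·52 + (-23)·9
So (-23)·9 ≡ 1 (mod 52), i.e. 9^(-1) ≡ -23 ≡ 29 (mod 52).
Check: 9 × 29 = 261 ≡ 1 (mod 52)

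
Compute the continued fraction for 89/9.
[9; 1, 8]

Euclidean algorithm steps:
89 = 9 × 9 + 8
9 = 1 × 8 + 1
8 = 8 × 1 + 0
Continued fraction: [9; 1, 8]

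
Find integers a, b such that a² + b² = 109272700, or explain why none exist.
Not possible

Factorization: 109272700 = 2^2 × 5^2 × 103^3
By Fermat: n is sum of two squares iff every prime p ≡ 3 (mod 4) appears to even power.
Prime(s) ≡ 3 (mod 4) with odd exponent: [(103, 3)]
Therefore 109272700 cannot be expressed as a² + b².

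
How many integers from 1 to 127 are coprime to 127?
126

127 = 127
φ(n) = n × ∏(1 - 1/p) for each prime p dividing n
φ(127) = 127 × (1 - 1/127) = 126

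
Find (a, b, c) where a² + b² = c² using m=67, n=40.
(2889, 5360, 6089)

Euclid's formula: a = m² - n², b = 2mn, c = m² + n²
m = 67, n = 40
a = 67² - 40² = 4489 - 1600 = 2889
b = 2 × 67 × 40 = 5360
c = 67² + 40² = 4489 + 1600 = 6089
Verification: 2889² + 5360² = 8346321 + 28729600 = 37075921 = 6089² ✓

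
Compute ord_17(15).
8

17 is prime, so ord(15) divides φ(17) = 16.
Divisors of 16: 1, 2, 4, 8, 16.
Repeated squaring: 15^1 ≡ 15, 15^2 ≡ 4, 15^4 ≡ 16, 15^8 ≡ 1, 15^16 ≡ 1 (mod 17).
Test 15^d mod 17 for each divisor d in increasing order:
15^1 ≡ 15
15^2 ≡ 4
15^4 ≡ 16
15^8 ≡ 1  ← first divisor giving 1
The order is 8.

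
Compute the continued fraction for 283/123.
[2; 3, 3, 12]

Euclidean algorithm steps:
283 = 2 × 123 + 37
123 = 3 × 37 + 12
37 = 3 × 12 + 1
12 = 12 × 1 + 0
Continued fraction: [2; 3, 3, 12]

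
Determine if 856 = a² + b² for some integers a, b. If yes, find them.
Not possible

Factorization: 856 = 2^3 × 107
By Fermat: n is sum of two squares iff every prime p ≡ 3 (mod 4) appears to even power.
Prime(s) ≡ 3 (mod 4) with odd exponent: [(107, 1)]
Therefore 856 cannot be expressed as a² + b².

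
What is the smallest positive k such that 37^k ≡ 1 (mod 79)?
78

79 is prime, so ord(37) divides φ(79) = 78.
Divisors of 78: 1, 2, 3, 6, 13, 26, 39, 78.
Repeated squaring: 37^1 ≡ 37, 37^2 ≡ 26, 37^4 ≡ 44, 37^8 ≡ 40, 37^16 ≡ 20, 37^32 ≡ 5, 37^64 ≡ 25 (mod 79).
Test 37^d mod 79 for each divisor d in increasing order:
37^1 ≡ 37
37^2 ≡ 26
37^3 = 37^2·37^1 ≡ 14
37^6 = 37^4·37^2 ≡ 38
37^13 = 37^8·37^4·37^1 ≡ 24
37^26 = 37^16·37^8·37^2 ≡ 23
37^39 = 37^32·37^4·37^2·37^1 ≡ 78
37^78 = 37^64·37^8·37^4·37^2 ≡ 1  ← first divisor giving 1
The order is 78.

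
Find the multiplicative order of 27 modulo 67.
22

67 is prime, so ord(27) divides φ(67) = 66.
Divisors of 66: 1, 2, 3, 6, 11, 22, 33, 66.
Repeated squaring: 27^1 ≡ 27, 27^2 ≡ 59, 27^4 ≡ 64, 27^8 ≡ 9, 27^16 ≡ 14, 27^32 ≡ 62, 27^64 ≡ 25 (mod 67).
Test 27^d mod 67 for each divisor d in increasing order:
27^1 ≡ 27
27^2 ≡ 59
27^3 = 27^2·27^1 ≡ 52
27^6 = 27^4·27^2 ≡ 24
27^11 = 27^8·27^2·27^1 ≡ 66
27^22 = 27^16·27^4·27^2 ≡ 1  ← first divisor giving 1
The order is 22.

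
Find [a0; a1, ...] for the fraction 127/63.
[2; 63]

Euclidean algorithm steps:
127 = 2 × 63 + 1
63 = 63 × 1 + 0
Continued fraction: [2; 63]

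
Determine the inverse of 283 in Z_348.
91

gcd(283, 348) = 1, so the inverse exists.
Extended Euclidean algorithm on (348, 283):
348 = 1 × 283 + 65  ⟹  65 = (1)·348 + (-1)·283
283 = 4 × 65 + 23  ⟹  23 = (-4)·348 + (5)·283
65 = 2 × 23 + 19  ⟹  19 = (9)·348 + (-11)·283
23 = 1 × 19 + 4  ⟹  4 = (-13)·348 + (16)·283
19 = 4 × 4 + 3  ⟹  3 = (61)·348 + (-75)·283
4 = 1 × 3 + 1  ⟹  1 = (-74)·348 + (91)·283
So (91)·283 ≡ 1 (mod 348), i.e. 283^(-1) ≡ 91 (mod 348).
Check: 283 × 91 = 25753 ≡ 1 (mod 348)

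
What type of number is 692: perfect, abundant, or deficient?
deficient

Proper divisors of 692: sum = 1 + 2 + 4 + 173 + 346 = 526
Since 526 < 692, 692 is deficient.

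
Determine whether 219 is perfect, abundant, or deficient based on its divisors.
deficient

Proper divisors of 219: sum = 1 + 3 + 73 = 77
Since 77 < 219, 219 is deficient.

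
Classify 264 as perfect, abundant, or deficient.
abundant

Proper divisors of 264: sum = 1 + 2 + 3 + 4 + 6 + 8 + 11 + 12 + 22 + 24 + 33 + 44 + 66 + 88 + 132 = 456
Since 456 > 264, 264 is abundant.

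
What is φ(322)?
132

322 = 2 × 7 × 23
φ(n) = n × ∏(1 - 1/p) for each prime p dividing n
φ(322) = 322 × (1 - 1/2) × (1 - 1/7) × (1 - 1/23) = 132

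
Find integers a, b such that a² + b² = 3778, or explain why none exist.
23² + 57² (a=23, b=57)

Factorization: 3778 = 2 × 1889
By Fermat: n is sum of two squares iff every prime p ≡ 3 (mod 4) appears to even power.
All primes ≡ 3 (mod 4) appear to even power.
Search a = 0, 1, 2, … for 3778 - a² a perfect square: first hit at a = 23: 3778 - 529 = 3249 = 57².
3778 = 23² + 57² = 529 + 3249 ✓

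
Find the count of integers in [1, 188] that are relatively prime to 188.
92

188 = 2^2 × 47
φ(n) = n × ∏(1 - 1/p) for each prime p dividing n
φ(188) = 188 × (1 - 1/2) × (1 - 1/47) = 92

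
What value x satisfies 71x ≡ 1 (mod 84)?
71

gcd(71, 84) = 1, so the inverse exists.
Extended Euclidean algorithm on (84, 71):
84 = 1 × 71 + 13  ⟹  13 = (1)·84 + (-1)·71
71 = 5 × 13 + 6  ⟹  6 = (-5)·84 + (6)·71
13 = 2 × 6 + 1  ⟹  1 = (11)·84 + (-13)·71
So (-13)·71 ≡ 1 (mod 84), i.e. 71^(-1) ≡ -13 ≡ 71 (mod 84).
Check: 71 × 71 = 5041 ≡ 1 (mod 84)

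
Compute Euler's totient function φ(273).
144

273 = 3 × 7 × 13
φ(n) = n × ∏(1 - 1/p) for each prime p dividing n
φ(273) = 273 × (1 - 1/3) × (1 - 1/7) × (1 - 1/13) = 144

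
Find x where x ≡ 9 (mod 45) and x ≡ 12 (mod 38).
1494

Using Chinese Remainder Theorem:
M = 45 × 38 = 1710
M1 = 38, M2 = 45
y1 = 38^(-1) mod 45 = 32
y2 = 45^(-1) mod 38 = 11
x = (9×38×32 + 12×45×11) mod 1710 = 1494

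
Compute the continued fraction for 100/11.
[9; 11]

Euclidean algorithm steps:
100 = 9 × 11 + 1
11 = 11 × 1 + 0
Continued fraction: [9; 11]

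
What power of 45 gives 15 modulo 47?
5

Baby-step giant-step with step n = ⌈√47⌉ = 7.
Baby steps 45^j mod 47 (j:value) for j=0..6: 0:1, 1:45, 2:4, 3:39, 4:16, 5:15, 6:17.
h = 15 is already in the table at j=5, so x = 5.
Check: 45^5 ≡ 15 (mod 47).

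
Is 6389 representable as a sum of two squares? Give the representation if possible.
55² + 58² (a=55, b=58)

Factorization: 6389 = 6389
By Fermat: n is sum of two squares iff every prime p ≡ 3 (mod 4) appears to even power.
All primes ≡ 3 (mod 4) appear to even power.
Search a = 0, 1, 2, … for 6389 - a² a perfect square: first hit at a = 55: 6389 - 3025 = 3364 = 58².
6389 = 55² + 58² = 3025 + 3364 ✓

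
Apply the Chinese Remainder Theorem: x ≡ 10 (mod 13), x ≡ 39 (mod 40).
439

Using Chinese Remainder Theorem:
M = 13 × 40 = 520
M1 = 40, M2 = 13
y1 = 40^(-1) mod 13 = 1
y2 = 13^(-1) mod 40 = 37
x = (10×40×1 + 39×13×37) mod 520 = 439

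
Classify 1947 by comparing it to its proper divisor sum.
deficient

Proper divisors of 1947: sum = 1 + 3 + 11 + 33 + 59 + 177 + 649 = 933
Since 933 < 1947, 1947 is deficient.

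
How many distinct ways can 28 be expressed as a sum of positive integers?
3718

p(n) counts ways to write n as a sum of positive integers (order ignored).
Euler's pentagonal recurrence: p(k) = p(k-1) + p(k-2) - p(k-5) - p(k-7) + p(k-12) + p(k-15) - ... (offsets j(3j∓1)/2, signs ++--, p(0)=1, p(<0)=0).
DP table for k = 0..27: p(0)=1, p(1)=1, p(2)=2, p(3)=3, p(4)=5, p(5)=7, p(6)=11, p(7)=15, p(8)=22, p(9)=30, p(10)=42, p(11)=56, p(12)=77, p(13)=101, p(14)=135, p(15)=176, p(16)=231, p(17)=297, p(18)=385, p(19)=490, p(20)=627, p(21)=792, p(22)=1002, p(23)=1255, p(24)=1575, p(25)=1958, p(26)=2436, p(27)=3010.
Final step: p(28) = p(27) + p(26) - p(23) - p(21) + p(16) + p(13) - p(6) - p(2)
= 3010 + 2436 - 1255 - 792 + 231 + 101 - 11 - 2
= 3718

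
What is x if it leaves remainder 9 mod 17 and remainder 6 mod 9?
60

Using Chinese Remainder Theorem:
M = 17 × 9 = 153
M1 = 9, M2 = 17
y1 = 9^(-1) mod 17 = 2
y2 = 17^(-1) mod 9 = 8
x = (9×9×2 + 6×17×8) mod 153 = 60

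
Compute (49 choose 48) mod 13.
10

Using Lucas' theorem:
Write n=49 and k=48 in base 13:
n in base 13: [3, 10]
k in base 13: [3, 9]
C(49,48) mod 13 = ∏ C(n_i, k_i) mod 13
Digit binomials (mod 13): C(3,3) = 1; C(10,9) = 10
Product: 1 × 10 = 10 ≡ 10 (mod 13)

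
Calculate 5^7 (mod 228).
149

Repeated squaring. Binary of 7 = 111.
5^1 ≡ 5 (mod 228); 5^2 ≡ 25 (mod 228); 5^4 ≡ 169 (mod 228)
5^7 = 5^1 × 5^2 × 5^4 ≡ 149 (mod 228)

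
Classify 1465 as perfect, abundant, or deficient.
deficient

Proper divisors of 1465: sum = 1 + 5 + 293 = 299
Since 299 < 1465, 1465 is deficient.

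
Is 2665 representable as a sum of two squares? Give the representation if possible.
8² + 51² (a=8, b=51)

Factorization: 2665 = 5 × 13 × 41
By Fermat: n is sum of two squares iff every prime p ≡ 3 (mod 4) appears to even power.
All primes ≡ 3 (mod 4) appear to even power.
Search a = 0, 1, 2, … for 2665 - a² a perfect square: first hit at a = 8: 2665 - 64 = 2601 = 51².
2665 = 8² + 51² = 64 + 2601 ✓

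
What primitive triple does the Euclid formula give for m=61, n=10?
(3621, 1220, 3821)

Euclid's formula: a = m² - n², b = 2mn, c = m² + n²
m = 61, n = 10
a = 61² - 10² = 3721 - 100 = 3621
b = 2 × 61 × 10 = 1220
c = 61² + 10² = 3721 + 100 = 3821
Verification: 3621² + 1220² = 13111641 + 1488400 = 14600041 = 3821² ✓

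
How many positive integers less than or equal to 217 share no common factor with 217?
180

217 = 7 × 31
φ(n) = n × ∏(1 - 1/p) for each prime p dividing n
φ(217) = 217 × (1 - 1/7) × (1 - 1/31) = 180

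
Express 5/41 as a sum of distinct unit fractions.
1/9 + 1/93 + 1/11439

Greedy algorithm:
5/41: ceiling(41/5) = 9, use 1/9
4/369: ceiling(369/4) = 93, use 1/93
1/11439: ceiling(11439/1) = 11439, use 1/11439
Result: 5/41 = 1/9 + 1/93 + 1/11439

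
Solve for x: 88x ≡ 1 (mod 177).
175

gcd(88, 177) = 1, so the inverse exists.
Extended Euclidean algorithm on (177, 88):
177 = 2 × 88 + 1  ⟹  1 = (1)·177 + (-2)·88
So (-2)·88 ≡ 1 (mod 177), i.e. 88^(-1) ≡ -2 ≡ 175 (mod 177).
Check: 88 × 175 = 15400 ≡ 1 (mod 177)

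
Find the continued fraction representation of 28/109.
[0; 3, 1, 8, 3]

Euclidean algorithm steps:
28 = 0 × 109 + 28
109 = 3 × 28 + 25
28 = 1 × 25 + 3
25 = 8 × 3 + 1
3 = 3 × 1 + 0
Continued fraction: [0; 3, 1, 8, 3]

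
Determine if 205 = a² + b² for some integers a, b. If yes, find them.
3² + 14² (a=3, b=14)

Factorization: 205 = 5 × 41
By Fermat: n is sum of two squares iff every prime p ≡ 3 (mod 4) appears to even power.
All primes ≡ 3 (mod 4) appear to even power.
Search a = 0, 1, 2, … for 205 - a² a perfect square: first hit at a = 3: 205 - 9 = 196 = 14².
205 = 3² + 14² = 9 + 196 ✓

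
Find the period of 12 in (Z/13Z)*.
2

13 is prime, so ord(12) divides φ(13) = 12.
Divisors of 12: 1, 2, 3, 4, 6, 12.
Repeated squaring: 12^1 ≡ 12, 12^2 ≡ 1, 12^4 ≡ 1, 12^8 ≡ 1 (mod 13).
Test 12^d mod 13 for each divisor d in increasing order:
12^1 ≡ 12
12^2 ≡ 1  ← first divisor giving 1
The order is 2.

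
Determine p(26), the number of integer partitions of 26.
2436

p(n) counts ways to write n as a sum of positive integers (order ignored).
Euler's pentagonal recurrence: p(k) = p(k-1) + p(k-2) - p(k-5) - p(k-7) + p(k-12) + p(k-15) - ... (offsets j(3j∓1)/2, signs ++--, p(0)=1, p(<0)=0).
DP table for k = 0..25: p(0)=1, p(1)=1, p(2)=2, p(3)=3, p(4)=5, p(5)=7, p(6)=11, p(7)=15, p(8)=22, p(9)=30, p(10)=42, p(11)=56, p(12)=77, p(13)=101, p(14)=135, p(15)=176, p(16)=231, p(17)=297, p(18)=385, p(19)=490, p(20)=627, p(21)=792, p(22)=1002, p(23)=1255, p(24)=1575, p(25)=1958.
Final step: p(26) = p(25) + p(24) - p(21) - p(19) + p(14) + p(11) - p(4) - p(0)
= 1958 + 1575 - 792 - 490 + 135 + 56 - 5 - 1
= 2436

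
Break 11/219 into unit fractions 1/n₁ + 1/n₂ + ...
1/20 + 1/4380

Greedy algorithm:
11/219: ceiling(219/11) = 20, use 1/20
1/4380: ceiling(4380/1) = 4380, use 1/4380
Result: 11/219 = 1/20 + 1/4380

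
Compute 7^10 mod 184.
105

Repeated squaring. Binary of 10 = 1010.
7^1 ≡ 7 (mod 184); 7^2 ≡ 49 (mod 184); 7^4 ≡ 9 (mod 184); 7^8 ≡ 81 (mod 184)
7^10 = 7^2 × 7^8 ≡ 105 (mod 184)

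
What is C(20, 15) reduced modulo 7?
6

Using Lucas' theorem:
Write n=20 and k=15 in base 7:
n in base 7: [2, 6]
k in base 7: [2, 1]
C(20,15) mod 7 = ∏ C(n_i, k_i) mod 7
Digit binomials (mod 7): C(2,2) = 1; C(6,1) = 6
Product: 1 × 6 = 6 ≡ 6 (mod 7)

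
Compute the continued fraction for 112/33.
[3; 2, 1, 1, 6]

Euclidean algorithm steps:
112 = 3 × 33 + 13
33 = 2 × 13 + 7
13 = 1 × 7 + 6
7 = 1 × 6 + 1
6 = 6 × 1 + 0
Continued fraction: [3; 2, 1, 1, 6]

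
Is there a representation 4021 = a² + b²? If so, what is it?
39² + 50² (a=39, b=50)

Factorization: 4021 = 4021
By Fermat: n is sum of two squares iff every prime p ≡ 3 (mod 4) appears to even power.
All primes ≡ 3 (mod 4) appear to even power.
Search a = 0, 1, 2, … for 4021 - a² a perfect square: first hit at a = 39: 4021 - 1521 = 2500 = 50².
4021 = 39² + 50² = 1521 + 2500 ✓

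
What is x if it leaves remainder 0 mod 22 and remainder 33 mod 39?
462

Using Chinese Remainder Theorem:
M = 22 × 39 = 858
M1 = 39, M2 = 22
y1 = 39^(-1) mod 22 = 13
y2 = 22^(-1) mod 39 = 16
x = (0×39×13 + 33×22×16) mod 858 = 462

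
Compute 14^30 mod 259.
147

Repeated squaring. Binary of 30 = 11110.
14^1 ≡ 14 (mod 259); 14^2 ≡ 196 (mod 259); 14^4 ≡ 84 (mod 259); 14^8 ≡ 63 (mod 259); 14^16 ≡ 84 (mod 259)
14^30 = 14^2 × 14^4 × 14^8 × 14^16 ≡ 147 (mod 259)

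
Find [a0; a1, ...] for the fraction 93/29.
[3; 4, 1, 5]

Euclidean algorithm steps:
93 = 3 × 29 + 6
29 = 4 × 6 + 5
6 = 1 × 5 + 1
5 = 5 × 1 + 0
Continued fraction: [3; 4, 1, 5]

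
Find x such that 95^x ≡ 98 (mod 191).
56

Baby-step giant-step with step n = ⌈√191⌉ = 14.
Baby steps 95^j mod 191 (j:value) for j=0..13: 0:1, 1:95, 2:48, 3:167, 4:12, 5:185, 6:3, 7:94, 8:144, 9:119, 10:36, 11:173, 12:9, 13:91.
Giant-step multiplier: 95^(-14) ≡ 95^(190-14) = 95^176 ≡ 149 (mod 191).
Giant steps γ_i = 98·149^i mod 191: γ_0=98, γ_1=86, γ_2=17, γ_3=50, γ_4=1 (in table at j=0).
x = i·n + j = 4·14 + 0 = 56.
Check: 95^56 ≡ 98 (mod 191).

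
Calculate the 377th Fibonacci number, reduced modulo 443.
219

Matrix identity: Q^n = [[F_(n+1), F_n], [F_n, F_(n-1)]] with Q = [[1,1],[1,0]].
n = 377 = 101111001₂. Square-and-multiply, entries mod 443:
Q^1 = [[1,1],[1,0]]
Q^2 = (Q^1)² = [[2,1],[1,1]]
Q^5 = (Q^2)²·Q = [[8,5],[5,3]]
Q^11 = (Q^5)²·Q = [[144,89],[89,55]]
Q^23 = (Q^11)²·Q = [[296,305],[305,434]]
Q^47 = (Q^23)²·Q = [[161,340],[340,264]]
Q^94 = (Q^47)² = [[204,82],[82,122]]
Q^188 = (Q^94)² = [[53,152],[152,344]]
Q^377 = (Q^188)²·Q = [[315,219],[219,96]]
F_377 mod 443 = Q^377[0][1] = 219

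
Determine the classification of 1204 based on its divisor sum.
abundant

Proper divisors of 1204: sum = 1 + 2 + 4 + 7 + 14 + 28 + 43 + 86 + 172 + 301 + 602 = 1260
Since 1260 > 1204, 1204 is abundant.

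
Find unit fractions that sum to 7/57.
1/9 + 1/86 + 1/14706

Greedy algorithm:
7/57: ceiling(57/7) = 9, use 1/9
2/171: ceiling(171/2) = 86, use 1/86
1/14706: ceiling(14706/1) = 14706, use 1/14706
Result: 7/57 = 1/9 + 1/86 + 1/14706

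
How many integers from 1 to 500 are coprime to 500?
200

500 = 2^2 × 5^3
φ(n) = n × ∏(1 - 1/p) for each prime p dividing n
φ(500) = 500 × (1 - 1/2) × (1 - 1/5) = 200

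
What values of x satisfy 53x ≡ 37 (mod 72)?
x ≡ 17 (mod 72)

gcd(53, 72) = 1, which divides 37, so solutions exist.
Find 53^(-1) mod 72 by the extended Euclidean algorithm:
72 = 1 × 53 + 19  ⟹  19 = (1)·72 + (-1)·53
53 = 2 × 19 + 15  ⟹  15 = (-2)·72 + (3)·53
19 = 1 × 15 + 4  ⟹  4 = (3)·72 + (-4)·53
15 = 3 × 4 + 3  ⟹  3 = (-11)·72 + (15)·53
4 = 1 × 3 + 1  ⟹  1 = (14)·72 + (-19)·53
So (-19)·53 ≡ 1 (mod 72), i.e. 53^(-1) ≡ -19 ≡ 53 (mod 72).
x ≡ 53 × 37 = 1961 ≡ 17 (mod 72).
Check: 53 × 17 = 901 ≡ 37 (mod 72).
Unique solution: x ≡ 17 (mod 72)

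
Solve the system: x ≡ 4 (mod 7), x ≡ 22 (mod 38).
60

Using Chinese Remainder Theorem:
M = 7 × 38 = 266
M1 = 38, M2 = 7
y1 = 38^(-1) mod 7 = 5
y2 = 7^(-1) mod 38 = 11
x = (4×38×5 + 22×7×11) mod 266 = 60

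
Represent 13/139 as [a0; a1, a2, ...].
[0; 10, 1, 2, 4]

Euclidean algorithm steps:
13 = 0 × 139 + 13
139 = 10 × 13 + 9
13 = 1 × 9 + 4
9 = 2 × 4 + 1
4 = 4 × 1 + 0
Continued fraction: [0; 10, 1, 2, 4]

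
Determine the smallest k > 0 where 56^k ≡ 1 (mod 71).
70

71 is prime, so ord(56) divides φ(71) = 70.
Divisors of 70: 1, 2, 5, 7, 10, 14, 35, 70.
Repeated squaring: 56^1 ≡ 56, 56^2 ≡ 12, 56^4 ≡ 2, 56^8 ≡ 4, 56^16 ≡ 16, 56^32 ≡ 43, 56^64 ≡ 3 (mod 71).
Test 56^d mod 71 for each divisor d in increasing order:
56^1 ≡ 56
56^2 ≡ 12
56^5 = 56^4·56^1 ≡ 41
56^7 = 56^4·56^2·56^1 ≡ 66
56^10 = 56^8·56^2 ≡ 48
56^14 = 56^8·56^4·56^2 ≡ 25
56^35 = 56^32·56^2·56^1 ≡ 70
56^70 = 56^64·56^4·56^2 ≡ 1  ← first divisor giving 1
The order is 70.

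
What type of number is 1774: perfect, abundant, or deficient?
deficient

Proper divisors of 1774: sum = 1 + 2 + 887 = 890
Since 890 < 1774, 1774 is deficient.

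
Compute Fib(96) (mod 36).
0

Matrix identity: Q^n = [[F_(n+1), F_n], [F_n, F_(n-1)]] with Q = [[1,1],[1,0]].
n = 96 = 1100000₂. Square-and-multiply, entries mod 36:
Q^1 = [[1,1],[1,0]]
Q^3 = (Q^1)²·Q = [[3,2],[2,1]]
Q^6 = (Q^3)² = [[13,8],[8,5]]
Q^12 = (Q^6)² = [[17,0],[0,17]]
Q^24 = (Q^12)² = [[1,0],[0,1]]
Q^48 = (Q^24)² = [[1,0],[0,1]]
Q^96 = (Q^48)² = [[1,0],[0,1]]
F_96 mod 36 = Q^96[0][1] = 0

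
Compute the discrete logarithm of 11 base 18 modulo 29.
15

Baby-step giant-step with step n = ⌈√29⌉ = 6.
Baby steps 18^j mod 29 (j:value) for j=0..5: 0:1, 1:18, 2:5, 3:3, 4:25, 5:15.
Giant-step multiplier: 18^(-6) ≡ 18^(28-6) = 18^22 ≡ 13 (mod 29).
Giant steps γ_i = 11·13^i mod 29: γ_0=11, γ_1=27, γ_2=3 (in table at j=3).
x = i·n + j = 2·6 + 3 = 15.
Check: 18^15 ≡ 11 (mod 29).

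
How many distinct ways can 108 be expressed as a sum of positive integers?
483502844

p(n) counts ways to write n as a sum of positive integers (order ignored).
Euler's pentagonal recurrence: p(k) = p(k-1) + p(k-2) - p(k-5) - p(k-7) + p(k-12) + p(k-15) - ... (offsets j(3j∓1)/2, signs ++--, p(0)=1, p(<0)=0).
DP table for k = 0..107: p(0)=1, p(1)=1, p(2)=2, p(3)=3, p(4)=5, p(5)=7, p(6)=11, p(7)=15, p(8)=22, p(9)=30, p(10)=42, p(11)=56, p(12)=77, p(13)=101, p(14)=135, p(15)=176, p(16)=231, p(17)=297, p(18)=385, p(19)=490, p(20)=627, p(21)=792, p(22)=1002, p(23)=1255, p(24)=1575, p(25)=1958, p(26)=2436, p(27)=3010, p(28)=3718, p(29)=4565, p(30)=5604, p(31)=6842, p(32)=8349, p(33)=10143, p(34)=12310, p(35)=14883, p(36)=17977, p(37)=21637, p(38)=26015, p(39)=31185, p(40)=37338, p(41)=44583, p(42)=53174, p(43)=63261, p(44)=75175, p(45)=89134, p(46)=105558, p(47)=124754, p(48)=147273, p(49)=173525, p(50)=204226, p(51)=239943, p(52)=281589, p(53)=329931, p(54)=386155, p(55)=451276, p(56)=526823, p(57)=614154, p(58)=715220, p(59)=831820, p(60)=966467, p(61)=1121505, p(62)=1300156, p(63)=1505499, p(64)=1741630, p(65)=2012558, p(66)=2323520, p(67)=2679689, p(68)=3087735, p(69)=3554345, p(70)=4087968, p(71)=4697205, p(72)=5392783, p(73)=6185689, p(74)=7089500, p(75)=8118264, p(76)=9289091, p(77)=10619863, p(78)=12132164, p(79)=13848650, p(80)=15796476, p(81)=18004327, p(82)=20506255, p(83)=23338469, p(84)=26543660, p(85)=30167357, p(86)=34262962, p(87)=38887673, p(88)=44108109, p(89)=49995925, p(90)=56634173, p(91)=64112359, p(92)=72533807, p(93)=82010177, p(94)=92669720, p(95)=104651419, p(96)=118114304, p(97)=133230930, p(98)=150198136, p(99)=169229875, p(100)=190569292, p(101)=214481126, p(102)=241265379, p(103)=271248950, p(104)=304801365, p(105)=342325709, p(106)=384276336, p(107)=431149389.
Final step: p(108) = p(107) + p(106) - p(103) - p(101) + p(96) + p(93) - p(86) - p(82) + p(73) + p(68) - p(57) - p(51) + p(38) + p(31) - p(16) - p(8)
= 431149389 + 384276336 - 271248950 - 214481126 + 118114304 + 82010177 - 34262962 - 20506255 + 6185689 + 3087735 - 614154 - 239943 + 26015 + 6842 - 231 - 22
= 483502844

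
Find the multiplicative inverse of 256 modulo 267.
97

gcd(256, 267) = 1, so the inverse exists.
Extended Euclidean algorithm on (267, 256):
267 = 1 × 256 + 11  ⟹  11 = (1)·267 + (-1)·256
256 = 23 × 11 + 3  ⟹  3 = (-23)·267 + (24)·256
11 = 3 × 3 + 2  ⟹  2 = (70)·267 + (-73)·256
3 = 1 × 2 + 1  ⟹  1 = (-93)·267 + (97)·256
So (97)·256 ≡ 1 (mod 267), i.e. 256^(-1) ≡ 97 (mod 267).
Check: 256 × 97 = 24832 ≡ 1 (mod 267)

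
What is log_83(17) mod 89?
78

Baby-step giant-step with step n = ⌈√89⌉ = 10.
Baby steps 83^j mod 89 (j:value) for j=0..9: 0:1, 1:83, 2:36, 3:51, 4:50, 5:56, 6:20, 7:58, 8:8, 9:41.
Giant-step multiplier: 83^(-10) ≡ 83^(88-10) = 83^78 ≡ 17 (mod 89).
Giant steps γ_i = 17·17^i mod 89: γ_0=17, γ_1=22, γ_2=18, γ_3=39, γ_4=40, γ_5=57, γ_6=79, γ_7=8 (in table at j=8).
x = i·n + j = 7·10 + 8 = 78.
Check: 83^78 ≡ 17 (mod 89).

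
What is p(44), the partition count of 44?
75175

p(n) counts ways to write n as a sum of positive integers (order ignored).
Euler's pentagonal recurrence: p(k) = p(k-1) + p(k-2) - p(k-5) - p(k-7) + p(k-12) + p(k-15) - ... (offsets j(3j∓1)/2, signs ++--, p(0)=1, p(<0)=0).
DP table for k = 0..43: p(0)=1, p(1)=1, p(2)=2, p(3)=3, p(4)=5, p(5)=7, p(6)=11, p(7)=15, p(8)=22, p(9)=30, p(10)=42, p(11)=56, p(12)=77, p(13)=101, p(14)=135, p(15)=176, p(16)=231, p(17)=297, p(18)=385, p(19)=490, p(20)=627, p(21)=792, p(22)=1002, p(23)=1255, p(24)=1575, p(25)=1958, p(26)=2436, p(27)=3010, p(28)=3718, p(29)=4565, p(30)=5604, p(31)=6842, p(32)=8349, p(33)=10143, p(34)=12310, p(35)=14883, p(36)=17977, p(37)=21637, p(38)=26015, p(39)=31185, p(40)=37338, p(41)=44583, p(42)=53174, p(43)=63261.
Final step: p(44) = p(43) + p(42) - p(39) - p(37) + p(32) + p(29) - p(22) - p(18) + p(9) + p(4)
= 63261 + 53174 - 31185 - 21637 + 8349 + 4565 - 1002 - 385 + 30 + 5
= 75175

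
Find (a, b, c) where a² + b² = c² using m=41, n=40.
(81, 3280, 3281)

Euclid's formula: a = m² - n², b = 2mn, c = m² + n²
m = 41, n = 40
a = 41² - 40² = 1681 - 1600 = 81
b = 2 × 41 × 40 = 3280
c = 41² + 40² = 1681 + 1600 = 3281
Verification: 81² + 3280² = 6561 + 10758400 = 10764961 = 3281² ✓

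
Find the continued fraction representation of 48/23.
[2; 11, 2]

Euclidean algorithm steps:
48 = 2 × 23 + 2
23 = 11 × 2 + 1
2 = 2 × 1 + 0
Continued fraction: [2; 11, 2]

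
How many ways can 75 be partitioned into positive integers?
8118264

p(n) counts ways to write n as a sum of positive integers (order ignored).
Euler's pentagonal recurrence: p(k) = p(k-1) + p(k-2) - p(k-5) - p(k-7) + p(k-12) + p(k-15) - ... (offsets j(3j∓1)/2, signs ++--, p(0)=1, p(<0)=0).
DP table for k = 0..74: p(0)=1, p(1)=1, p(2)=2, p(3)=3, p(4)=5, p(5)=7, p(6)=11, p(7)=15, p(8)=22, p(9)=30, p(10)=42, p(11)=56, p(12)=77, p(13)=101, p(14)=135, p(15)=176, p(16)=231, p(17)=297, p(18)=385, p(19)=490, p(20)=627, p(21)=792, p(22)=1002, p(23)=1255, p(24)=1575, p(25)=1958, p(26)=2436, p(27)=3010, p(28)=3718, p(29)=4565, p(30)=5604, p(31)=6842, p(32)=8349, p(33)=10143, p(34)=12310, p(35)=14883, p(36)=17977, p(37)=21637, p(38)=26015, p(39)=31185, p(40)=37338, p(41)=44583, p(42)=53174, p(43)=63261, p(44)=75175, p(45)=89134, p(46)=105558, p(47)=124754, p(48)=147273, p(49)=173525, p(50)=204226, p(51)=239943, p(52)=281589, p(53)=329931, p(54)=386155, p(55)=451276, p(56)=526823, p(57)=614154, p(58)=715220, p(59)=831820, p(60)=966467, p(61)=1121505, p(62)=1300156, p(63)=1505499, p(64)=1741630, p(65)=2012558, p(66)=2323520, p(67)=2679689, p(68)=3087735, p(69)=3554345, p(70)=4087968, p(71)=4697205, p(72)=5392783, p(73)=6185689, p(74)=7089500.
Final step: p(75) = p(74) + p(73) - p(70) - p(68) + p(63) + p(60) - p(53) - p(49) + p(40) + p(35) - p(24) - p(18) + p(5)
= 7089500 + 6185689 - 4087968 - 3087735 + 1505499 + 966467 - 329931 - 173525 + 37338 + 14883 - 1575 - 385 + 7
= 8118264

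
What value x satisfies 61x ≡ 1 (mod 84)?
73

gcd(61, 84) = 1, so the inverse exists.
Extended Euclidean algorithm on (84, 61):
84 = 1 × 61 + 23  ⟹  23 = (1)·84 + (-1)·61
61 = 2 × 23 + 15  ⟹  15 = (-2)·84 + (3)·61
23 = 1 × 15 + 8  ⟹  8 = (3)·84 + (-4)·61
15 = 1 × 8 + 7  ⟹  7 = (-5)·84 + (7)·61
8 = 1 × 7 + 1  ⟹  1 = (8)·84 + (-11)·61
So (-11)·61 ≡ 1 (mod 84), i.e. 61^(-1) ≡ -11 ≡ 73 (mod 84).
Check: 61 × 73 = 4453 ≡ 1 (mod 84)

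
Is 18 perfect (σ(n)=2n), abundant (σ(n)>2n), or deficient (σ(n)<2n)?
abundant

Proper divisors of 18: sum = 1 + 2 + 3 + 6 + 9 = 21
Since 21 > 18, 18 is abundant.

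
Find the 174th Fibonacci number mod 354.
236

Matrix identity: Q^n = [[F_(n+1), F_n], [F_n, F_(n-1)]] with Q = [[1,1],[1,0]].
n = 174 = 10101110₂. Square-and-multiply, entries mod 354:
Q^1 = [[1,1],[1,0]]
Q^2 = (Q^1)² = [[2,1],[1,1]]
Q^5 = (Q^2)²·Q = [[8,5],[5,3]]
Q^10 = (Q^5)² = [[89,55],[55,34]]
Q^21 = (Q^10)²·Q = [[11,326],[326,39]]
Q^43 = (Q^21)²·Q = [[213,197],[197,16]]
Q^87 = (Q^43)²·Q = [[81,280],[280,155]]
Q^174 = (Q^87)² = [[1,236],[236,119]]
F_174 mod 354 = Q^174[0][1] = 236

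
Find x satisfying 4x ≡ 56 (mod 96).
x ≡ 14 (mod 24)

gcd(4, 96) = 4, which divides 56, so solutions exist.
Divide through by 4: x ≡ 14 (mod 24).
The coefficient of x is now 1, so x ≡ 14 (mod 24).
Check: 4 × 14 = 56 ≡ 56 (mod 96).
x ≡ 14 (mod 24), giving 4 solutions mod 96.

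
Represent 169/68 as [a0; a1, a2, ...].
[2; 2, 16, 2]

Euclidean algorithm steps:
169 = 2 × 68 + 33
68 = 2 × 33 + 2
33 = 16 × 2 + 1
2 = 2 × 1 + 0
Continued fraction: [2; 2, 16, 2]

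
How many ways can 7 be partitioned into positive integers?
15

p(n) counts ways to write n as a sum of positive integers (order ignored).
Examples: 7; 6 + 1; 5 + 2; 5 + 1 + 1; 4 + 3; ... (15 total)
p(7) = 15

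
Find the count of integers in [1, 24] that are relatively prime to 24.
8

24 = 2^3 × 3
φ(n) = n × ∏(1 - 1/p) for each prime p dividing n
φ(24) = 24 × (1 - 1/2) × (1 - 1/3) = 8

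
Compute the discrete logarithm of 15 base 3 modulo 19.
5

Baby-step giant-step with step n = ⌈√19⌉ = 5.
Baby steps 3^j mod 19 (j:value) for j=0..4: 0:1, 1:3, 2:9, 3:8, 4:5.
Giant-step multiplier: 3^(-5) ≡ 3^(18-5) = 3^13 ≡ 14 (mod 19).
Giant steps γ_i = 15·14^i mod 19: γ_0=15, γ_1=1 (in table at j=0).
x = i·n + j = 1·5 + 0 = 5.
Check: 3^5 ≡ 15 (mod 19).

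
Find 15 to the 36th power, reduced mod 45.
0

Repeated squaring. Binary of 36 = 100100.
15^1 ≡ 15 (mod 45); 15^2 ≡ 0 (mod 45); 15^4 ≡ 0 (mod 45); 15^8 ≡ 0 (mod 45); 15^16 ≡ 0 (mod 45); 15^32 ≡ 0 (mod 45)
15^36 = 15^4 × 15^32 ≡ 0 (mod 45)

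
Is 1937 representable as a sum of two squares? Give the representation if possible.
1² + 44² (a=1, b=44)

Factorization: 1937 = 13 × 149
By Fermat: n is sum of two squares iff every prime p ≡ 3 (mod 4) appears to even power.
All primes ≡ 3 (mod 4) appear to even power.
Search a = 0, 1, 2, … for 1937 - a² a perfect square: first hit at a = 1: 1937 - 1 = 1936 = 44².
1937 = 1² + 44² = 1 + 1936 ✓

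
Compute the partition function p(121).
2056148051

p(n) counts ways to write n as a sum of positive integers (order ignored).
Euler's pentagonal recurrence: p(k) = p(k-1) + p(k-2) - p(k-5) - p(k-7) + p(k-12) + p(k-15) - ... (offsets j(3j∓1)/2, signs ++--, p(0)=1, p(<0)=0).
DP table for k = 0..120: p(0)=1, p(1)=1, p(2)=2, p(3)=3, p(4)=5, p(5)=7, p(6)=11, p(7)=15, p(8)=22, p(9)=30, p(10)=42, p(11)=56, p(12)=77, p(13)=101, p(14)=135, p(15)=176, p(16)=231, p(17)=297, p(18)=385, p(19)=490, p(20)=627, p(21)=792, p(22)=1002, p(23)=1255, p(24)=1575, p(25)=1958, p(26)=2436, p(27)=3010, p(28)=3718, p(29)=4565, p(30)=5604, p(31)=6842, p(32)=8349, p(33)=10143, p(34)=12310, p(35)=14883, p(36)=17977, p(37)=21637, p(38)=26015, p(39)=31185, p(40)=37338, p(41)=44583, p(42)=53174, p(43)=63261, p(44)=75175, p(45)=89134, p(46)=105558, p(47)=124754, p(48)=147273, p(49)=173525, p(50)=204226, p(51)=239943, p(52)=281589, p(53)=329931, p(54)=386155, p(55)=451276, p(56)=526823, p(57)=614154, p(58)=715220, p(59)=831820, p(60)=966467, p(61)=1121505, p(62)=1300156, p(63)=1505499, p(64)=1741630, p(65)=2012558, p(66)=2323520, p(67)=2679689, p(68)=3087735, p(69)=3554345, p(70)=4087968, p(71)=4697205, p(72)=5392783, p(73)=6185689, p(74)=7089500, p(75)=8118264, p(76)=9289091, p(77)=10619863, p(78)=12132164, p(79)=13848650, p(80)=15796476, p(81)=18004327, p(82)=20506255, p(83)=23338469, p(84)=26543660, p(85)=30167357, p(86)=34262962, p(87)=38887673, p(88)=44108109, p(89)=49995925, p(90)=56634173, p(91)=64112359, p(92)=72533807, p(93)=82010177, p(94)=92669720, p(95)=104651419, p(96)=118114304, p(97)=133230930, p(98)=150198136, p(99)=169229875, p(100)=190569292, p(101)=214481126, p(102)=241265379, p(103)=271248950, p(104)=304801365, p(105)=342325709, p(106)=384276336, p(107)=431149389, p(108)=483502844, p(109)=541946240, p(110)=607163746, p(111)=679903203, p(112)=761002156, p(113)=851376628, p(114)=952050665, p(115)=1064144451, p(116)=1188908248, p(117)=1327710076, p(118)=1482074143, p(119)=1653668665, p(120)=1844349560.
Final step: p(121) = p(120) + p(119) - p(116) - p(114) + p(109) + p(106) - p(99) - p(95) + p(86) + p(81) - p(70) - p(64) + p(51) + p(44) - p(29) - p(21) + p(4)
= 1844349560 + 1653668665 - 1188908248 - 952050665 + 541946240 + 384276336 - 169229875 - 104651419 + 34262962 + 18004327 - 4087968 - 1741630 + 239943 + 75175 - 4565 - 792 + 5
= 2056148051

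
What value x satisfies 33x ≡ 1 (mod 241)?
168

gcd(33, 241) = 1, so the inverse exists.
Extended Euclidean algorithm on (241, 33):
241 = 7 × 33 + 10  ⟹  10 = (1)·241 + (-7)·33
33 = 3 × 10 + 3  ⟹  3 = (-3)·241 + (22)·33
10 = 3 × 3 + 1  ⟹  1 = (10)·241 + (-73)·33
So (-73)·33 ≡ 1 (mod 241), i.e. 33^(-1) ≡ -73 ≡ 168 (mod 241).
Check: 33 × 168 = 5544 ≡ 1 (mod 241)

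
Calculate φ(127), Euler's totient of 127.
126

127 = 127
φ(n) = n × ∏(1 - 1/p) for each prime p dividing n
φ(127) = 127 × (1 - 1/127) = 126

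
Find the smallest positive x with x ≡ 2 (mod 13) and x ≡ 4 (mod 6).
28

Using Chinese Remainder Theorem:
M = 13 × 6 = 78
M1 = 6, M2 = 13
y1 = 6^(-1) mod 13 = 11
y2 = 13^(-1) mod 6 = 1
x = (2×6×11 + 4×13×1) mod 78 = 28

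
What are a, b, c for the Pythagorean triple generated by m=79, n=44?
(4305, 6952, 8177)

Euclid's formula: a = m² - n², b = 2mn, c = m² + n²
m = 79, n = 44
a = 79² - 44² = 6241 - 1936 = 4305
b = 2 × 79 × 44 = 6952
c = 79² + 44² = 6241 + 1936 = 8177
Verification: 4305² + 6952² = 18533025 + 48330304 = 66863329 = 8177² ✓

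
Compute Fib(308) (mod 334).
157

Matrix identity: Q^n = [[F_(n+1), F_n], [F_n, F_(n-1)]] with Q = [[1,1],[1,0]].
n = 308 = 100110100₂. Square-and-multiply, entries mod 334:
Q^1 = [[1,1],[1,0]]
Q^2 = (Q^1)² = [[2,1],[1,1]]
Q^4 = (Q^2)² = [[5,3],[3,2]]
Q^9 = (Q^4)²·Q = [[55,34],[34,21]]
Q^19 = (Q^9)²·Q = [[85,173],[173,246]]
Q^38 = (Q^19)² = [[80,149],[149,265]]
Q^77 = (Q^38)²·Q = [[180,211],[211,303]]
Q^154 = (Q^77)² = [[101,43],[43,58]]
Q^308 = (Q^154)² = [[26,157],[157,203]]
F_308 mod 334 = Q^308[0][1] = 157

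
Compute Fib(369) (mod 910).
694

Matrix identity: Q^n = [[F_(n+1), F_n], [F_n, F_(n-1)]] with Q = [[1,1],[1,0]].
n = 369 = 101110001₂. Square-and-multiply, entries mod 910:
Q^1 = [[1,1],[1,0]]
Q^2 = (Q^1)² = [[2,1],[1,1]]
Q^5 = (Q^2)²·Q = [[8,5],[5,3]]
Q^11 = (Q^5)²·Q = [[144,89],[89,55]]
Q^23 = (Q^11)²·Q = [[868,447],[447,421]]
Q^46 = (Q^23)² = [[463,153],[153,310]]
Q^92 = (Q^46)² = [[268,879],[879,299]]
Q^184 = (Q^92)² = [[895,623],[623,272]]
Q^369 = (Q^184)²·Q = [[645,694],[694,861]]
F_369 mod 910 = Q^369[0][1] = 694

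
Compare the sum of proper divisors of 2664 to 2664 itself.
abundant

Proper divisors of 2664: sum = 1 + 2 + 3 + 4 + 6 + 8 + 9 + 12 + ... + 444 + 666 + 888 + 1332 (23 divisors) = 4746
Since 4746 > 2664, 2664 is abundant.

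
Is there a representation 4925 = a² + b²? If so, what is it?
5² + 70² (a=5, b=70)

Factorization: 4925 = 5^2 × 197
By Fermat: n is sum of two squares iff every prime p ≡ 3 (mod 4) appears to even power.
All primes ≡ 3 (mod 4) appear to even power.
Search a = 0, 1, 2, … for 4925 - a² a perfect square: first hit at a = 5: 4925 - 25 = 4900 = 70².
4925 = 5² + 70² = 25 + 4900 ✓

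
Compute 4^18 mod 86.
84

Repeated squaring. Binary of 18 = 10010.
4^1 ≡ 4 (mod 86); 4^2 ≡ 16 (mod 86); 4^4 ≡ 84 (mod 86); 4^8 ≡ 4 (mod 86); 4^16 ≡ 16 (mod 86)
4^18 = 4^2 × 4^16 ≡ 84 (mod 86)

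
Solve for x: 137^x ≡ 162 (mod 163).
81

Baby-step giant-step with step n = ⌈√163⌉ = 13.
Baby steps 137^j mod 163 (j:value) for j=0..12: 0:1, 1:137, 2:24, 3:28, 4:87, 5:20, 6:132, 7:154, 8:71, 9:110, 10:74, 11:32, 12:146.
Giant-step multiplier: 137^(-13) ≡ 137^(162-13) = 137^149 ≡ 52 (mod 163).
Giant steps γ_i = 162·52^i mod 163: γ_0=162, γ_1=111, γ_2=67, γ_3=61, γ_4=75, γ_5=151, γ_6=28 (in table at j=3).
x = i·n + j = 6·13 + 3 = 81.
Check: 137^81 ≡ 162 (mod 163).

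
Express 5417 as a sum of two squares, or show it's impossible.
44² + 59² (a=44, b=59)

Factorization: 5417 = 5417
By Fermat: n is sum of two squares iff every prime p ≡ 3 (mod 4) appears to even power.
All primes ≡ 3 (mod 4) appear to even power.
Search a = 0, 1, 2, … for 5417 - a² a perfect square: first hit at a = 44: 5417 - 1936 = 3481 = 59².
5417 = 44² + 59² = 1936 + 3481 ✓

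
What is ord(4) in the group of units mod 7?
3

7 is prime, so ord(4) divides φ(7) = 6.
Divisors of 6: 1, 2, 3, 6.
Repeated squaring: 4^1 ≡ 4, 4^2 ≡ 2, 4^4 ≡ 4 (mod 7).
Test 4^d mod 7 for each divisor d in increasing order:
4^1 ≡ 4
4^2 ≡ 2
4^3 = 4^2·4^1 ≡ 1  ← first divisor giving 1
The order is 3.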